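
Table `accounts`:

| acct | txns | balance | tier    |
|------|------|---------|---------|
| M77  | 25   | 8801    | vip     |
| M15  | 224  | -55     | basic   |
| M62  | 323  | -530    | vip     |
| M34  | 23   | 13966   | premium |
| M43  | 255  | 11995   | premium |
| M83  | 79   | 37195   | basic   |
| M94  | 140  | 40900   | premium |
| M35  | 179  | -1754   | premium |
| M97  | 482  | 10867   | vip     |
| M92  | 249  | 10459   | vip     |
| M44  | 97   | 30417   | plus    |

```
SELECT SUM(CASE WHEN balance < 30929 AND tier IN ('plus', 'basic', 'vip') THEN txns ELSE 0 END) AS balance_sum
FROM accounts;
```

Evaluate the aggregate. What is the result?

acct=M77: ✓ → 25
acct=M15: ✓ → 224
acct=M62: ✓ → 323
acct=M34: ✗
acct=M43: ✗
acct=M83: ✗
acct=M94: ✗
acct=M35: ✗
acct=M97: ✓ → 482
acct=M92: ✓ → 249
acct=M44: ✓ → 97
balance_sum = 25 + 224 + 323 + 482 + 249 + 97 = 1400

1400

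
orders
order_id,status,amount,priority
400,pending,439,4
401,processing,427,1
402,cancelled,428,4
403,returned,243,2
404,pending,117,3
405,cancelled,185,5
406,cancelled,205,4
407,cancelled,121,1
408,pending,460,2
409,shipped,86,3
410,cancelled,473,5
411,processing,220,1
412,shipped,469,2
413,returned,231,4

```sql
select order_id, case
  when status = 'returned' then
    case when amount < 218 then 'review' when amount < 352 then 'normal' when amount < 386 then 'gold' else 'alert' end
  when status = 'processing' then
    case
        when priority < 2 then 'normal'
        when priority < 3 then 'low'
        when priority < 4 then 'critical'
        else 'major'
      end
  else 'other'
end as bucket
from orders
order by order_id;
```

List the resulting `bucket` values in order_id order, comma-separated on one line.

order_id=400: status='pending' → outer ELSE → other
order_id=401: status='processing' → inner[priority < 2] → normal
order_id=402: status='cancelled' → outer ELSE → other
order_id=403: status='returned' → inner[amount < 352] → normal
order_id=404: status='pending' → outer ELSE → other
order_id=405: status='cancelled' → outer ELSE → other
order_id=406: status='cancelled' → outer ELSE → other
order_id=407: status='cancelled' → outer ELSE → other
order_id=408: status='pending' → outer ELSE → other
order_id=409: status='shipped' → outer ELSE → other
order_id=410: status='cancelled' → outer ELSE → other
order_id=411: status='processing' → inner[priority < 2] → normal
order_id=412: status='shipped' → outer ELSE → other
order_id=413: status='returned' → inner[amount < 352] → normal

other, normal, other, normal, other, other, other, other, other, other, other, normal, other, normal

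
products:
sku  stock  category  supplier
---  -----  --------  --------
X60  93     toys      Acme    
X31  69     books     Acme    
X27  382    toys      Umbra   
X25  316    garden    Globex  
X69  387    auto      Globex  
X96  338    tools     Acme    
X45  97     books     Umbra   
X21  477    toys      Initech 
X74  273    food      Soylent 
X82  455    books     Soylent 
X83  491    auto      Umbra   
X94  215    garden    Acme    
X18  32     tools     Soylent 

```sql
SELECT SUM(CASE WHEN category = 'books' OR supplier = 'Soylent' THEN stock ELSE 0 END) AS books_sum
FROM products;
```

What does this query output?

926

sku=X60: ✗
sku=X31: ✓ → 69
sku=X27: ✗
sku=X25: ✗
sku=X69: ✗
sku=X96: ✗
sku=X45: ✓ → 97
sku=X21: ✗
sku=X74: ✓ → 273
sku=X82: ✓ → 455
sku=X83: ✗
sku=X94: ✗
sku=X18: ✓ → 32
books_sum = 69 + 97 + 273 + 455 + 32 = 926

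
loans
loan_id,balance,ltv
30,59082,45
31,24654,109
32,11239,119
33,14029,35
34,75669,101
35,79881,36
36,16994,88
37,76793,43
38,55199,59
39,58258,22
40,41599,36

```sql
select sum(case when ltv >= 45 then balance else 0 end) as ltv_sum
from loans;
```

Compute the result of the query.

242837

loan_id=30: ✓ → 59082
loan_id=31: ✓ → 24654
loan_id=32: ✓ → 11239
loan_id=33: ✗
loan_id=34: ✓ → 75669
loan_id=35: ✗
loan_id=36: ✓ → 16994
loan_id=37: ✗
loan_id=38: ✓ → 55199
loan_id=39: ✗
loan_id=40: ✗
ltv_sum = 59082 + 24654 + 11239 + 75669 + 16994 + 55199 = 242837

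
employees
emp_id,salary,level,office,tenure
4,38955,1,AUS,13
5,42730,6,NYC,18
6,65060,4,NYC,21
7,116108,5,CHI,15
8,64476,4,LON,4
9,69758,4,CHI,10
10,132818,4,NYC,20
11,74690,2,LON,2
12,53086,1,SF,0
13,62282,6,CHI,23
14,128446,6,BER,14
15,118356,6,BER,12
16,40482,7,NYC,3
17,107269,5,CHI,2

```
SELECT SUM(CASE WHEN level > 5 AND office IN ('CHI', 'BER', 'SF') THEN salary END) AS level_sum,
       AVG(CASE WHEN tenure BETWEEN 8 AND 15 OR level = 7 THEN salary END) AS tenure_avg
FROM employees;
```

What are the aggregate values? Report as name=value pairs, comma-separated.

[level_sum: level > 5 AND office IN ('CHI', 'BER', 'SF')]
emp_id=4: ✗
emp_id=5: ✗
emp_id=6: ✗
emp_id=7: ✗
emp_id=8: ✗
emp_id=9: ✗
emp_id=10: ✗
emp_id=11: ✗
emp_id=12: ✗
emp_id=13: ✓ → 62282
emp_id=14: ✓ → 128446
emp_id=15: ✓ → 118356
emp_id=16: ✗
emp_id=17: ✗
level_sum = 62282 + 128446 + 118356 = 309084
—
[tenure_avg: tenure BETWEEN 8 AND 15 OR level = 7]
emp_id=4: ✓ → 38955
emp_id=5: ✗
emp_id=6: ✗
emp_id=7: ✓ → 116108
emp_id=8: ✗
emp_id=9: ✓ → 69758
emp_id=10: ✗
emp_id=11: ✗
emp_id=12: ✗
emp_id=13: ✗
emp_id=14: ✓ → 128446
emp_id=15: ✓ → 118356
emp_id=16: ✓ → 40482
emp_id=17: ✗
tenure_avg = (38955 + 116108 + 69758 + 128446 + 118356 + 40482) / 6 = 85350.8333333333

level_sum=309084, tenure_avg=85350.8333333333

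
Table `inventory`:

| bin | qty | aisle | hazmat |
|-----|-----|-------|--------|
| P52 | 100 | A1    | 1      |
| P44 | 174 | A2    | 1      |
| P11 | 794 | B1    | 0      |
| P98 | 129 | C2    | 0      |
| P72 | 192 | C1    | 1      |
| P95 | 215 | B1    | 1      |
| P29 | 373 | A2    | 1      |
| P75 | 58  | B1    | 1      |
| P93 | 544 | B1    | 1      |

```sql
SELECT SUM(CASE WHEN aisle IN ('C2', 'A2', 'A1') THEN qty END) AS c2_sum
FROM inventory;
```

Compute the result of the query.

bin=P52: ✓ → 100
bin=P44: ✓ → 174
bin=P11: ✗
bin=P98: ✓ → 129
bin=P72: ✗
bin=P95: ✗
bin=P29: ✓ → 373
bin=P75: ✗
bin=P93: ✗
c2_sum = 100 + 174 + 129 + 373 = 776

776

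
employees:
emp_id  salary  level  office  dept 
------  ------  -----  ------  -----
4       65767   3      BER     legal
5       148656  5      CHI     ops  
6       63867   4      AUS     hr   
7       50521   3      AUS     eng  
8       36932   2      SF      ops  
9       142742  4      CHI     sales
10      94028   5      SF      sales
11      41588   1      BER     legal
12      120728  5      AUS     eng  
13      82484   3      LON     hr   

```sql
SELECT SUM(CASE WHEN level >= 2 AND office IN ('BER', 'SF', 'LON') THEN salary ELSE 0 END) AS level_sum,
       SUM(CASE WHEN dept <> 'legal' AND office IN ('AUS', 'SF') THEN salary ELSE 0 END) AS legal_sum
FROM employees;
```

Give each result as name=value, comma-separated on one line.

level_sum=279211, legal_sum=366076

[level_sum: level >= 2 AND office IN ('BER', 'SF', 'LON')]
emp_id=4: ✓ → 65767
emp_id=5: ✗
emp_id=6: ✗
emp_id=7: ✗
emp_id=8: ✓ → 36932
emp_id=9: ✗
emp_id=10: ✓ → 94028
emp_id=11: ✗
emp_id=12: ✗
emp_id=13: ✓ → 82484
level_sum = 65767 + 36932 + 94028 + 82484 = 279211
—
[legal_sum: dept <> 'legal' AND office IN ('AUS', 'SF')]
emp_id=4: ✗
emp_id=5: ✗
emp_id=6: ✓ → 63867
emp_id=7: ✓ → 50521
emp_id=8: ✓ → 36932
emp_id=9: ✗
emp_id=10: ✓ → 94028
emp_id=11: ✗
emp_id=12: ✓ → 120728
emp_id=13: ✗
legal_sum = 63867 + 50521 + 36932 + 94028 + 120728 = 366076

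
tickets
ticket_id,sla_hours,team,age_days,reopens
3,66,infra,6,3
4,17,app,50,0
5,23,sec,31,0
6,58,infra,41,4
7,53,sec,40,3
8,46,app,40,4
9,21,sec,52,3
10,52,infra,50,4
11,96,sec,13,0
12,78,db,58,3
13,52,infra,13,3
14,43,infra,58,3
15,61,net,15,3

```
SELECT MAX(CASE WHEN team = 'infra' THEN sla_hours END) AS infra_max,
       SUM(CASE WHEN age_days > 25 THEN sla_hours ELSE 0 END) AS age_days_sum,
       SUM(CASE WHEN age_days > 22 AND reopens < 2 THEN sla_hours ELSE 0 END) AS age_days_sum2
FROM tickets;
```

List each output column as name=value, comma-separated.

infra_max=66, age_days_sum=391, age_days_sum2=40

[infra_max: team = 'infra']
ticket_id=3: ✓ → 66
ticket_id=4: ✗
ticket_id=5: ✗
ticket_id=6: ✓ → 58
ticket_id=7: ✗
ticket_id=8: ✗
ticket_id=9: ✗
ticket_id=10: ✓ → 52
ticket_id=11: ✗
ticket_id=12: ✗
ticket_id=13: ✓ → 52
ticket_id=14: ✓ → 43
ticket_id=15: ✗
infra_max = MAX(66, 58, 52, 52, 43) = 66
—
[age_days_sum: age_days > 25]
ticket_id=3: ✗
ticket_id=4: ✓ → 17
ticket_id=5: ✓ → 23
ticket_id=6: ✓ → 58
ticket_id=7: ✓ → 53
ticket_id=8: ✓ → 46
ticket_id=9: ✓ → 21
ticket_id=10: ✓ → 52
ticket_id=11: ✗
ticket_id=12: ✓ → 78
ticket_id=13: ✗
ticket_id=14: ✓ → 43
ticket_id=15: ✗
age_days_sum = 17 + 23 + 58 + 53 + 46 + 21 + 52 + 78 + 43 = 391
—
[age_days_sum2: age_days > 22 AND reopens < 2]
ticket_id=3: ✗
ticket_id=4: ✓ → 17
ticket_id=5: ✓ → 23
ticket_id=6: ✗
ticket_id=7: ✗
ticket_id=8: ✗
ticket_id=9: ✗
ticket_id=10: ✗
ticket_id=11: ✗
ticket_id=12: ✗
ticket_id=13: ✗
ticket_id=14: ✗
ticket_id=15: ✗
age_days_sum2 = 17 + 23 = 40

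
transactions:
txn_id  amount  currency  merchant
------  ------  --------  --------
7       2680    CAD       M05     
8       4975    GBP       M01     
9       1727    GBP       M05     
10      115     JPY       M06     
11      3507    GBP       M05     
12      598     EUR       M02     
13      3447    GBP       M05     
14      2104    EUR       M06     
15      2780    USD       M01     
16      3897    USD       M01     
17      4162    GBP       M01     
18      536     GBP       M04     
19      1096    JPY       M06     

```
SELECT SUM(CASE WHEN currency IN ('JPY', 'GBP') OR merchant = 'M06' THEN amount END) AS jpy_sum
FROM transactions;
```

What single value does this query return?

21669

txn_id=7: ✗
txn_id=8: ✓ → 4975
txn_id=9: ✓ → 1727
txn_id=10: ✓ → 115
txn_id=11: ✓ → 3507
txn_id=12: ✗
txn_id=13: ✓ → 3447
txn_id=14: ✓ → 2104
txn_id=15: ✗
txn_id=16: ✗
txn_id=17: ✓ → 4162
txn_id=18: ✓ → 536
txn_id=19: ✓ → 1096
jpy_sum = 4975 + 1727 + 115 + 3507 + 3447 + 2104 + 4162 + 536 + 1096 = 21669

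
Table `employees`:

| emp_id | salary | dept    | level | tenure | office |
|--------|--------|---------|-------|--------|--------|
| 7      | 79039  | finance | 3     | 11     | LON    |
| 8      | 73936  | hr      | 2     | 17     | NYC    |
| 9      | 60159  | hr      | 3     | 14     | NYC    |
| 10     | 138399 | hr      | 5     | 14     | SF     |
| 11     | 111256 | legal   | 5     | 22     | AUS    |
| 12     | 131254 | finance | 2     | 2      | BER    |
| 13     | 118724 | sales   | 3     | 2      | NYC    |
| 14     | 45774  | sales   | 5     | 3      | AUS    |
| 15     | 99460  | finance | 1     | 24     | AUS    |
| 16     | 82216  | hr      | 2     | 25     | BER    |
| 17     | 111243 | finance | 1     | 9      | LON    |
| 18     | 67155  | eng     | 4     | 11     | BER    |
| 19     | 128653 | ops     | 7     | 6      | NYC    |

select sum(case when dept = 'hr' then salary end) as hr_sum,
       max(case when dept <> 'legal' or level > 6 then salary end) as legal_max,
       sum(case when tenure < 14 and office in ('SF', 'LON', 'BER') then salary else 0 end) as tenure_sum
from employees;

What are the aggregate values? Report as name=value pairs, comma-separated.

[hr_sum: dept = 'hr']
emp_id=7: ✗
emp_id=8: ✓ → 73936
emp_id=9: ✓ → 60159
emp_id=10: ✓ → 138399
emp_id=11: ✗
emp_id=12: ✗
emp_id=13: ✗
emp_id=14: ✗
emp_id=15: ✗
emp_id=16: ✓ → 82216
emp_id=17: ✗
emp_id=18: ✗
emp_id=19: ✗
hr_sum = 73936 + 60159 + 138399 + 82216 = 354710
—
[legal_max: dept <> 'legal' or level > 6]
emp_id=7: ✓ → 79039
emp_id=8: ✓ → 73936
emp_id=9: ✓ → 60159
emp_id=10: ✓ → 138399
emp_id=11: ✗
emp_id=12: ✓ → 131254
emp_id=13: ✓ → 118724
emp_id=14: ✓ → 45774
emp_id=15: ✓ → 99460
emp_id=16: ✓ → 82216
emp_id=17: ✓ → 111243
emp_id=18: ✓ → 67155
emp_id=19: ✓ → 128653
legal_max = MAX(79039, 73936, 60159, 138399, 131254, 118724, 45774, 99460, 82216, 111243, 67155, 128653) = 138399
—
[tenure_sum: tenure < 14 and office in ('SF', 'LON', 'BER')]
emp_id=7: ✓ → 79039
emp_id=8: ✗
emp_id=9: ✗
emp_id=10: ✗
emp_id=11: ✗
emp_id=12: ✓ → 131254
emp_id=13: ✗
emp_id=14: ✗
emp_id=15: ✗
emp_id=16: ✗
emp_id=17: ✓ → 111243
emp_id=18: ✓ → 67155
emp_id=19: ✗
tenure_sum = 79039 + 131254 + 111243 + 67155 = 388691

hr_sum=354710, legal_max=138399, tenure_sum=388691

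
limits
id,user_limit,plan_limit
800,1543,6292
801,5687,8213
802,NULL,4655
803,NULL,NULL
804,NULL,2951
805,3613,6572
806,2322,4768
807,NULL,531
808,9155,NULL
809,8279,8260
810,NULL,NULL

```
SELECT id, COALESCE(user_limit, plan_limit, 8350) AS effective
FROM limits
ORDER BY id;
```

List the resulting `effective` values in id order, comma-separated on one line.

id=800: user_limit=1543 → 1543
id=801: user_limit=5687 → 5687
id=802: user_limit=NULL, plan_limit=4655 → 4655
id=803: user_limit=NULL, plan_limit=NULL, → literal 8350 → 8350
id=804: user_limit=NULL, plan_limit=2951 → 2951
id=805: user_limit=3613 → 3613
id=806: user_limit=2322 → 2322
id=807: user_limit=NULL, plan_limit=531 → 531
id=808: user_limit=9155 → 9155
id=809: user_limit=8279 → 8279
id=810: user_limit=NULL, plan_limit=NULL, → literal 8350 → 8350

1543, 5687, 4655, 8350, 2951, 3613, 2322, 531, 9155, 8279, 8350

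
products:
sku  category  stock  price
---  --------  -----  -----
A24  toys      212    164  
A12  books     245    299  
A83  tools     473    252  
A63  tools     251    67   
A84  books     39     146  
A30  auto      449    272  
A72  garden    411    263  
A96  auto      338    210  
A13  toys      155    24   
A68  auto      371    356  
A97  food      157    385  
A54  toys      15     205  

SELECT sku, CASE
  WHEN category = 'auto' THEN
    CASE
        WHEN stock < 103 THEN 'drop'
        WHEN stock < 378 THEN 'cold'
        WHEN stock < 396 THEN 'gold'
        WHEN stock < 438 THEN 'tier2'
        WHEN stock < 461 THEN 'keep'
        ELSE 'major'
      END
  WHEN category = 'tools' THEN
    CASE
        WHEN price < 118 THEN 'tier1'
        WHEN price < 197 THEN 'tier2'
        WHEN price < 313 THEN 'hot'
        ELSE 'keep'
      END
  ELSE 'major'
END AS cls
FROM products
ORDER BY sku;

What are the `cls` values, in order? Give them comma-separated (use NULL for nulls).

sku=A12: category='books' → outer ELSE → major
sku=A13: category='toys' → outer ELSE → major
sku=A24: category='toys' → outer ELSE → major
sku=A30: category='auto' → inner[stock < 461] → keep
sku=A54: category='toys' → outer ELSE → major
sku=A63: category='tools' → inner[price < 118] → tier1
sku=A68: category='auto' → inner[stock < 378] → cold
sku=A72: category='garden' → outer ELSE → major
sku=A83: category='tools' → inner[price < 313] → hot
sku=A84: category='books' → outer ELSE → major
sku=A96: category='auto' → inner[stock < 378] → cold
sku=A97: category='food' → outer ELSE → major

major, major, major, keep, major, tier1, cold, major, hot, major, cold, major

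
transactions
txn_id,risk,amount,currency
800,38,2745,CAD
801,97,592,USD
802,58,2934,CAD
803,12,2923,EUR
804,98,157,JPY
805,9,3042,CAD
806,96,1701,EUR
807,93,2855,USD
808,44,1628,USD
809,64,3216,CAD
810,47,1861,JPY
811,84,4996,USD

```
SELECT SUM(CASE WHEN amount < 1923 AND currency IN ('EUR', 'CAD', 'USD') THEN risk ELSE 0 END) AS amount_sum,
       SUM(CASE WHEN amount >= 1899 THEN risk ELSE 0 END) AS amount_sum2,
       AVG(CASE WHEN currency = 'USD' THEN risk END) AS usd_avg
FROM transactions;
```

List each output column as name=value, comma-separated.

amount_sum=237, amount_sum2=358, usd_avg=79.5

[amount_sum: amount < 1923 AND currency IN ('EUR', 'CAD', 'USD')]
txn_id=800: ✗
txn_id=801: ✓ → 97
txn_id=802: ✗
txn_id=803: ✗
txn_id=804: ✗
txn_id=805: ✗
txn_id=806: ✓ → 96
txn_id=807: ✗
txn_id=808: ✓ → 44
txn_id=809: ✗
txn_id=810: ✗
txn_id=811: ✗
amount_sum = 97 + 96 + 44 = 237
—
[amount_sum2: amount >= 1899]
txn_id=800: ✓ → 38
txn_id=801: ✗
txn_id=802: ✓ → 58
txn_id=803: ✓ → 12
txn_id=804: ✗
txn_id=805: ✓ → 9
txn_id=806: ✗
txn_id=807: ✓ → 93
txn_id=808: ✗
txn_id=809: ✓ → 64
txn_id=810: ✗
txn_id=811: ✓ → 84
amount_sum2 = 38 + 58 + 12 + 9 + 93 + 64 + 84 = 358
—
[usd_avg: currency = 'USD']
txn_id=800: ✗
txn_id=801: ✓ → 97
txn_id=802: ✗
txn_id=803: ✗
txn_id=804: ✗
txn_id=805: ✗
txn_id=806: ✗
txn_id=807: ✓ → 93
txn_id=808: ✓ → 44
txn_id=809: ✗
txn_id=810: ✗
txn_id=811: ✓ → 84
usd_avg = (97 + 93 + 44 + 84) / 4 = 79.5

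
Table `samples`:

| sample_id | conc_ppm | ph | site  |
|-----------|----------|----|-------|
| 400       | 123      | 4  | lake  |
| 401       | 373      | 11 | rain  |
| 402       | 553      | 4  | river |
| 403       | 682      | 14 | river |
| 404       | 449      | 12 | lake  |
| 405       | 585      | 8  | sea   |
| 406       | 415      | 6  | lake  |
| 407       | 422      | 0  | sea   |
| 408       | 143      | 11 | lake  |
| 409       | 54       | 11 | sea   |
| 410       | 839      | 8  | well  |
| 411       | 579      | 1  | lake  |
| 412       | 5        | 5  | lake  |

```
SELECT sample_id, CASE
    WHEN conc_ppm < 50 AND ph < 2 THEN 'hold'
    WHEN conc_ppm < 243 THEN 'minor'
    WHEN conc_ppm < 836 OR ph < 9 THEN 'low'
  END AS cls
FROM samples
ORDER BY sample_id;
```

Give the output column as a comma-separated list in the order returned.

minor, low, low, low, low, low, low, low, minor, minor, low, low, minor

sample_id=400: conc_ppm < 243 → minor
sample_id=401: conc_ppm < 836 OR ph < 9 → low
sample_id=402: conc_ppm < 836 OR ph < 9 → low
sample_id=403: conc_ppm < 836 OR ph < 9 → low
sample_id=404: conc_ppm < 836 OR ph < 9 → low
sample_id=405: conc_ppm < 836 OR ph < 9 → low
sample_id=406: conc_ppm < 836 OR ph < 9 → low
sample_id=407: conc_ppm < 836 OR ph < 9 → low
sample_id=408: conc_ppm < 243 → minor
sample_id=409: conc_ppm < 243 → minor
sample_id=410: conc_ppm < 836 OR ph < 9 → low
sample_id=411: conc_ppm < 836 OR ph < 9 → low
sample_id=412: conc_ppm < 243 → minor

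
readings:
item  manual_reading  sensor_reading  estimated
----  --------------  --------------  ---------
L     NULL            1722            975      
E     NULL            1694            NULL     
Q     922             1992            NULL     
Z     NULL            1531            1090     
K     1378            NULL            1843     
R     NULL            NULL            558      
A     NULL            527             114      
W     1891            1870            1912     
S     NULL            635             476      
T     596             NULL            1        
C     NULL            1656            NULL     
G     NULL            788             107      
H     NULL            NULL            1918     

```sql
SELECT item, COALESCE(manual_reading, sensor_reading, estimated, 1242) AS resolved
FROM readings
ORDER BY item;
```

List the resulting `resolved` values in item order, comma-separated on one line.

527, 1656, 1694, 788, 1918, 1378, 1722, 922, 558, 635, 596, 1891, 1531

item=A: manual_reading=NULL, sensor_reading=527 → 527
item=C: manual_reading=NULL, sensor_reading=1656 → 1656
item=E: manual_reading=NULL, sensor_reading=1694 → 1694
item=G: manual_reading=NULL, sensor_reading=788 → 788
item=H: manual_reading=NULL, sensor_reading=NULL, estimated=1918 → 1918
item=K: manual_reading=1378 → 1378
item=L: manual_reading=NULL, sensor_reading=1722 → 1722
item=Q: manual_reading=922 → 922
item=R: manual_reading=NULL, sensor_reading=NULL, estimated=558 → 558
item=S: manual_reading=NULL, sensor_reading=635 → 635
item=T: manual_reading=596 → 596
item=W: manual_reading=1891 → 1891
item=Z: manual_reading=NULL, sensor_reading=1531 → 1531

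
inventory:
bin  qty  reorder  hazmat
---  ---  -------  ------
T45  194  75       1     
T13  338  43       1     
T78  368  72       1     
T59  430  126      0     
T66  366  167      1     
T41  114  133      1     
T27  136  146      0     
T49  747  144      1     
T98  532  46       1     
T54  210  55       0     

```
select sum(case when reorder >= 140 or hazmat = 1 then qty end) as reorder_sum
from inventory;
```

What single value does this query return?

2795

bin=T45: ✓ → 194
bin=T13: ✓ → 338
bin=T78: ✓ → 368
bin=T59: ✗
bin=T66: ✓ → 366
bin=T41: ✓ → 114
bin=T27: ✓ → 136
bin=T49: ✓ → 747
bin=T98: ✓ → 532
bin=T54: ✗
reorder_sum = 194 + 338 + 368 + 366 + 114 + 136 + 747 + 532 = 2795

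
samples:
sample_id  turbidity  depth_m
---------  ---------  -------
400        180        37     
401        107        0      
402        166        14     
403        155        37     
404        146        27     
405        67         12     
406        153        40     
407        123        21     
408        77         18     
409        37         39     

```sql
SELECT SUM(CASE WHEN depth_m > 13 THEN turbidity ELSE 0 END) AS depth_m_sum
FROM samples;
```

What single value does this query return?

sample_id=400: ✓ → 180
sample_id=401: ✗
sample_id=402: ✓ → 166
sample_id=403: ✓ → 155
sample_id=404: ✓ → 146
sample_id=405: ✗
sample_id=406: ✓ → 153
sample_id=407: ✓ → 123
sample_id=408: ✓ → 77
sample_id=409: ✓ → 37
depth_m_sum = 180 + 166 + 155 + 146 + 153 + 123 + 77 + 37 = 1037

1037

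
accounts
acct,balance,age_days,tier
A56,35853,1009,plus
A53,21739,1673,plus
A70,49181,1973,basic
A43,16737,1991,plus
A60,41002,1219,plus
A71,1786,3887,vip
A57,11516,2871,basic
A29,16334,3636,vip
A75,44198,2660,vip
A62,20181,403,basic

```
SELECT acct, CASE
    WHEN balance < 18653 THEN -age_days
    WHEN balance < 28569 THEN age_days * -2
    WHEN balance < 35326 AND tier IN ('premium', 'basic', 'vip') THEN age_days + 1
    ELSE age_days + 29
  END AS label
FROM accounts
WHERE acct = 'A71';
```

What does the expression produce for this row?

-3887

acct = A71: balance=1786, age_days=3887, tier=vip.
balance < 18653 → true → -3887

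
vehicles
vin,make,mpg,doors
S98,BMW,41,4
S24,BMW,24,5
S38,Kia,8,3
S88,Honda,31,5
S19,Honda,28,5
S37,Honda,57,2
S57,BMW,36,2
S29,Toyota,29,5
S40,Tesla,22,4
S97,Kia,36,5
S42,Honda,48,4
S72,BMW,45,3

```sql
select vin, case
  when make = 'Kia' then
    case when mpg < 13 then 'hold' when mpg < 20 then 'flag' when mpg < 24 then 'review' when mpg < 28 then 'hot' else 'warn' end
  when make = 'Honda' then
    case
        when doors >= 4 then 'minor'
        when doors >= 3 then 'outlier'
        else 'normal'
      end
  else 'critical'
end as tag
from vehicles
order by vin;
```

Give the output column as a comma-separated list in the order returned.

minor, critical, critical, normal, hold, critical, minor, critical, critical, minor, warn, critical

vin=S19: make='Honda' → inner[doors >= 4] → minor
vin=S24: make='BMW' → outer ELSE → critical
vin=S29: make='Toyota' → outer ELSE → critical
vin=S37: make='Honda' → inner[ELSE] → normal
vin=S38: make='Kia' → inner[mpg < 13] → hold
vin=S40: make='Tesla' → outer ELSE → critical
vin=S42: make='Honda' → inner[doors >= 4] → minor
vin=S57: make='BMW' → outer ELSE → critical
vin=S72: make='BMW' → outer ELSE → critical
vin=S88: make='Honda' → inner[doors >= 4] → minor
vin=S97: make='Kia' → inner[ELSE] → warn
vin=S98: make='BMW' → outer ELSE → critical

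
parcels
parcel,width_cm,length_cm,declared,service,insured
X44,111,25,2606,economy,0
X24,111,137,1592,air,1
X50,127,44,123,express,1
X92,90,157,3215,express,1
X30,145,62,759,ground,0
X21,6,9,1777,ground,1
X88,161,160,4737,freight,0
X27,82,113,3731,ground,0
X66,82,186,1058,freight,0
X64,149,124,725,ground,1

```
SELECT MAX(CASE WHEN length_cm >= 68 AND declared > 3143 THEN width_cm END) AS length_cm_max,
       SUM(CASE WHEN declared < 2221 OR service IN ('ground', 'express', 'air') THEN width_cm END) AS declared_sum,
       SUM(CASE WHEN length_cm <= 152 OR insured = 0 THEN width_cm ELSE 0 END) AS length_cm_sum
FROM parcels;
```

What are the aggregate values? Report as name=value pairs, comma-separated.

[length_cm_max: length_cm >= 68 AND declared > 3143]
parcel=X44: ✗
parcel=X24: ✗
parcel=X50: ✗
parcel=X92: ✓ → 90
parcel=X30: ✗
parcel=X21: ✗
parcel=X88: ✓ → 161
parcel=X27: ✓ → 82
parcel=X66: ✗
parcel=X64: ✗
length_cm_max = MAX(90, 161, 82) = 161
—
[declared_sum: declared < 2221 OR service IN ('ground', 'express', 'air')]
parcel=X44: ✗
parcel=X24: ✓ → 111
parcel=X50: ✓ → 127
parcel=X92: ✓ → 90
parcel=X30: ✓ → 145
parcel=X21: ✓ → 6
parcel=X88: ✗
parcel=X27: ✓ → 82
parcel=X66: ✓ → 82
parcel=X64: ✓ → 149
declared_sum = 111 + 127 + 90 + 145 + 6 + 82 + 82 + 149 = 792
—
[length_cm_sum: length_cm <= 152 OR insured = 0]
parcel=X44: ✓ → 111
parcel=X24: ✓ → 111
parcel=X50: ✓ → 127
parcel=X92: ✗
parcel=X30: ✓ → 145
parcel=X21: ✓ → 6
parcel=X88: ✓ → 161
parcel=X27: ✓ → 82
parcel=X66: ✓ → 82
parcel=X64: ✓ → 149
length_cm_sum = 111 + 111 + 127 + 145 + 6 + 161 + 82 + 82 + 149 = 974

length_cm_max=161, declared_sum=792, length_cm_sum=974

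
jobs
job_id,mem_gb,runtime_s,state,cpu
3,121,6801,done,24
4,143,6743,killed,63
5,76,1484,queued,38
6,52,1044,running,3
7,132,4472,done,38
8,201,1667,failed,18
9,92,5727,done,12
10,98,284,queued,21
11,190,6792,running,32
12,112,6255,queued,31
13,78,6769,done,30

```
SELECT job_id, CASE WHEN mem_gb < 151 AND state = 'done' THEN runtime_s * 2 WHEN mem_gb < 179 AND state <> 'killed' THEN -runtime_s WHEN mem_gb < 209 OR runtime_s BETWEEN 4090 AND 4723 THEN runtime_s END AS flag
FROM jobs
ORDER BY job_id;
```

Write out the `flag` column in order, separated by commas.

13602, 6743, -1484, -1044, 8944, 1667, 11454, -284, 6792, -6255, 13538

job_id=3: mem_gb < 151 AND state = 'done' → 13602
job_id=4: mem_gb < 209 OR runtime_s BETWEEN 4090 AND 4723 → 6743
job_id=5: mem_gb < 179 AND state <> 'killed' → -1484
job_id=6: mem_gb < 179 AND state <> 'killed' → -1044
job_id=7: mem_gb < 151 AND state = 'done' → 8944
job_id=8: mem_gb < 209 OR runtime_s BETWEEN 4090 AND 4723 → 1667
job_id=9: mem_gb < 151 AND state = 'done' → 11454
job_id=10: mem_gb < 179 AND state <> 'killed' → -284
job_id=11: mem_gb < 209 OR runtime_s BETWEEN 4090 AND 4723 → 6792
job_id=12: mem_gb < 179 AND state <> 'killed' → -6255
job_id=13: mem_gb < 151 AND state = 'done' → 13538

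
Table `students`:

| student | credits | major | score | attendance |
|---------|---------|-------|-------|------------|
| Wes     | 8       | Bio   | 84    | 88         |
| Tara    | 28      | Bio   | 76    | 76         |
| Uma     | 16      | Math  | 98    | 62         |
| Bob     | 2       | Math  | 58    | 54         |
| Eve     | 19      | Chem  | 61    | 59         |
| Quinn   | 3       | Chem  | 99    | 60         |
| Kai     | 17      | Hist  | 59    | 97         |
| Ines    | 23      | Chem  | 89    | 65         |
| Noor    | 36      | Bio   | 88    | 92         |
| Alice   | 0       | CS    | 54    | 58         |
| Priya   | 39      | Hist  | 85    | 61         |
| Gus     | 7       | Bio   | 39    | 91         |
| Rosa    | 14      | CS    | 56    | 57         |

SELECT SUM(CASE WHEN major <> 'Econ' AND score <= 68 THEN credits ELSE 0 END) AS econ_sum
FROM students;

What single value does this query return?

student=Wes: ✗
student=Tara: ✗
student=Uma: ✗
student=Bob: ✓ → 2
student=Eve: ✓ → 19
student=Quinn: ✗
student=Kai: ✓ → 17
student=Ines: ✗
student=Noor: ✗
student=Alice: ✓ → 0
student=Priya: ✗
student=Gus: ✓ → 7
student=Rosa: ✓ → 14
econ_sum = 2 + 19 + 17 + 7 + 14 = 59

59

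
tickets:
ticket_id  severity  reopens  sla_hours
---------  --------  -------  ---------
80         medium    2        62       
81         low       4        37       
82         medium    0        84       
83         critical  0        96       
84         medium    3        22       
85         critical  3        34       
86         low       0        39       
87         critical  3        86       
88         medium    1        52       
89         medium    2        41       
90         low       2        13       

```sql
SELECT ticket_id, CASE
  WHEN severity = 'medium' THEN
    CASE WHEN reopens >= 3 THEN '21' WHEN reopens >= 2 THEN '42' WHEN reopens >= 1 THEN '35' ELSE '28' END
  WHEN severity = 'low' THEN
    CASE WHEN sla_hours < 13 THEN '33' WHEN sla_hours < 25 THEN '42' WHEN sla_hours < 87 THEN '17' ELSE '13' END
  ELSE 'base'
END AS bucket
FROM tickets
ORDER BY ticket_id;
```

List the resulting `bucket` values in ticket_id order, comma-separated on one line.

ticket_id=80: severity='medium' → inner[reopens >= 2] → 42
ticket_id=81: severity='low' → inner[sla_hours < 87] → 17
ticket_id=82: severity='medium' → inner[ELSE] → 28
ticket_id=83: severity='critical' → outer ELSE → base
ticket_id=84: severity='medium' → inner[reopens >= 3] → 21
ticket_id=85: severity='critical' → outer ELSE → base
ticket_id=86: severity='low' → inner[sla_hours < 87] → 17
ticket_id=87: severity='critical' → outer ELSE → base
ticket_id=88: severity='medium' → inner[reopens >= 1] → 35
ticket_id=89: severity='medium' → inner[reopens >= 2] → 42
ticket_id=90: severity='low' → inner[sla_hours < 25] → 42

42, 17, 28, base, 21, base, 17, base, 35, 42, 42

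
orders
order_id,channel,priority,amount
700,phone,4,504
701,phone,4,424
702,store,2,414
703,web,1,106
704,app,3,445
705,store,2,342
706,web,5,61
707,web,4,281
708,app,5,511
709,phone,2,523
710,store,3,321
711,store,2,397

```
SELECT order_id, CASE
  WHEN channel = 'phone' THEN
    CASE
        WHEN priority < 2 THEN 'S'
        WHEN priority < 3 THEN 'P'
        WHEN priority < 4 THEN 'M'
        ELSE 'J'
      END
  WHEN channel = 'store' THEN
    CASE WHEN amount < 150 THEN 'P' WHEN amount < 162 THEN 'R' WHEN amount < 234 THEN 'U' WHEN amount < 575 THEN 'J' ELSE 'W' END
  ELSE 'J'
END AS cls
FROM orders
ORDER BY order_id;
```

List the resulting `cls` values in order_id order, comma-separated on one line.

order_id=700: channel='phone' → inner[ELSE] → J
order_id=701: channel='phone' → inner[ELSE] → J
order_id=702: channel='store' → inner[amount < 575] → J
order_id=703: channel='web' → outer ELSE → J
order_id=704: channel='app' → outer ELSE → J
order_id=705: channel='store' → inner[amount < 575] → J
order_id=706: channel='web' → outer ELSE → J
order_id=707: channel='web' → outer ELSE → J
order_id=708: channel='app' → outer ELSE → J
order_id=709: channel='phone' → inner[priority < 3] → P
order_id=710: channel='store' → inner[amount < 575] → J
order_id=711: channel='store' → inner[amount < 575] → J

J, J, J, J, J, J, J, J, J, P, J, J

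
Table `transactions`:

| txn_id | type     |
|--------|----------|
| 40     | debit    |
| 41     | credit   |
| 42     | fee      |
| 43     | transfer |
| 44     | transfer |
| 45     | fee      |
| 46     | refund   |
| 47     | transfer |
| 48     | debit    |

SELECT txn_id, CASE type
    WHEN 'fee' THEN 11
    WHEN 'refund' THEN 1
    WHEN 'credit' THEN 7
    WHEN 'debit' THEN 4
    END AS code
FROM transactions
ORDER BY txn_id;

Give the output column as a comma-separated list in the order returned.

txn_id=40: type='debit' → 4
txn_id=41: type='credit' → 7
txn_id=42: type='fee' → 11
txn_id=43: (no match → NULL) → NULL
txn_id=44: (no match → NULL) → NULL
txn_id=45: type='fee' → 11
txn_id=46: type='refund' → 1
txn_id=47: (no match → NULL) → NULL
txn_id=48: type='debit' → 4

4, 7, 11, NULL, NULL, 11, 1, NULL, 4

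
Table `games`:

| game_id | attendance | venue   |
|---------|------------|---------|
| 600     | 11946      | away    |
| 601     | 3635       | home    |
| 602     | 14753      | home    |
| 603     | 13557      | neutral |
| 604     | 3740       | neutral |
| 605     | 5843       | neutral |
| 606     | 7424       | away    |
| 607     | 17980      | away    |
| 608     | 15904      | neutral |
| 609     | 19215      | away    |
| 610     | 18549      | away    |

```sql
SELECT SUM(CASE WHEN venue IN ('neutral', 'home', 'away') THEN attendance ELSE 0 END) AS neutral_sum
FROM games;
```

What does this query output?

game_id=600: ✓ → 11946
game_id=601: ✓ → 3635
game_id=602: ✓ → 14753
game_id=603: ✓ → 13557
game_id=604: ✓ → 3740
game_id=605: ✓ → 5843
game_id=606: ✓ → 7424
game_id=607: ✓ → 17980
game_id=608: ✓ → 15904
game_id=609: ✓ → 19215
game_id=610: ✓ → 18549
neutral_sum = 11946 + 3635 + 14753 + 13557 + 3740 + 5843 + 7424 + 17980 + 15904 + 19215 + 18549 = 132546

132546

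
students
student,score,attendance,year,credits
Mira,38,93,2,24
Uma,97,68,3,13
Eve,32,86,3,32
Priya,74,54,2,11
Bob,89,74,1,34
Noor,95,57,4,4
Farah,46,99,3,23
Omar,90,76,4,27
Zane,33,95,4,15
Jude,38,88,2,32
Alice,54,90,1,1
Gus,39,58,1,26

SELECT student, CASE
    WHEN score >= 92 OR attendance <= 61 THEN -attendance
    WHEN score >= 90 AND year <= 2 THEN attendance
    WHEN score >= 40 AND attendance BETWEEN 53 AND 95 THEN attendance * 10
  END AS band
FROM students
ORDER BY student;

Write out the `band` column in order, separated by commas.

student=Alice: score >= 40 AND attendance BETWEEN 53 AND 95 → 900
student=Bob: score >= 40 AND attendance BETWEEN 53 AND 95 → 740
student=Eve: (no match → NULL) → NULL
student=Farah: (no match → NULL) → NULL
student=Gus: score >= 92 OR attendance <= 61 → -58
student=Jude: (no match → NULL) → NULL
student=Mira: (no match → NULL) → NULL
student=Noor: score >= 92 OR attendance <= 61 → -57
student=Omar: score >= 40 AND attendance BETWEEN 53 AND 95 → 760
student=Priya: score >= 92 OR attendance <= 61 → -54
student=Uma: score >= 92 OR attendance <= 61 → -68
student=Zane: (no match → NULL) → NULL

900, 740, NULL, NULL, -58, NULL, NULL, -57, 760, -54, -68, NULL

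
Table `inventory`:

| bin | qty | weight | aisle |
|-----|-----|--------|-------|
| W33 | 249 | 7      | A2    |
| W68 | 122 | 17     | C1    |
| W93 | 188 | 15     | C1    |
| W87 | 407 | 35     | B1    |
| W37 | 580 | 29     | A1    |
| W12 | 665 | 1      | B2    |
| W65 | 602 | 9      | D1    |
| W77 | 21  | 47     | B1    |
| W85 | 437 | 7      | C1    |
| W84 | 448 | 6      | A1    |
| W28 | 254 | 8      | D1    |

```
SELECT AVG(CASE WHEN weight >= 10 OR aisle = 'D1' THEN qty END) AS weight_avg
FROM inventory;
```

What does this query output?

310.5714285714

bin=W33: ✗
bin=W68: ✓ → 122
bin=W93: ✓ → 188
bin=W87: ✓ → 407
bin=W37: ✓ → 580
bin=W12: ✗
bin=W65: ✓ → 602
bin=W77: ✓ → 21
bin=W85: ✗
bin=W84: ✗
bin=W28: ✓ → 254
weight_avg = (122 + 188 + 407 + 580 + 602 + 21 + 254) / 7 = 310.5714285714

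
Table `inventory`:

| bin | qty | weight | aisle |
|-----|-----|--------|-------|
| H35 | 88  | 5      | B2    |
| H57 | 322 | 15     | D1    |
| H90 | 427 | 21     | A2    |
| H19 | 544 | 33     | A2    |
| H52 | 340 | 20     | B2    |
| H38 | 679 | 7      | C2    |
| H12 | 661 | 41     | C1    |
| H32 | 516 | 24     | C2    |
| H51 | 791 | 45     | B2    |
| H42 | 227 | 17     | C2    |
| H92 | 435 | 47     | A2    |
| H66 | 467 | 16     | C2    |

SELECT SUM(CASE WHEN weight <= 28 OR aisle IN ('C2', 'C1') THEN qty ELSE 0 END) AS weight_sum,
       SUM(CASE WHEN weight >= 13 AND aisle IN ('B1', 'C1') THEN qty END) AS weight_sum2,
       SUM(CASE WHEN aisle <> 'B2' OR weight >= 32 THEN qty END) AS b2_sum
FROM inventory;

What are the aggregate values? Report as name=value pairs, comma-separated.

[weight_sum: weight <= 28 OR aisle IN ('C2', 'C1')]
bin=H35: ✓ → 88
bin=H57: ✓ → 322
bin=H90: ✓ → 427
bin=H19: ✗
bin=H52: ✓ → 340
bin=H38: ✓ → 679
bin=H12: ✓ → 661
bin=H32: ✓ → 516
bin=H51: ✗
bin=H42: ✓ → 227
bin=H92: ✗
bin=H66: ✓ → 467
weight_sum = 88 + 322 + 427 + 340 + 679 + 661 + 516 + 227 + 467 = 3727
—
[weight_sum2: weight >= 13 AND aisle IN ('B1', 'C1')]
bin=H35: ✗
bin=H57: ✗
bin=H90: ✗
bin=H19: ✗
bin=H52: ✗
bin=H38: ✗
bin=H12: ✓ → 661
bin=H32: ✗
bin=H51: ✗
bin=H42: ✗
bin=H92: ✗
bin=H66: ✗
weight_sum2 = 661
—
[b2_sum: aisle <> 'B2' OR weight >= 32]
bin=H35: ✗
bin=H57: ✓ → 322
bin=H90: ✓ → 427
bin=H19: ✓ → 544
bin=H52: ✗
bin=H38: ✓ → 679
bin=H12: ✓ → 661
bin=H32: ✓ → 516
bin=H51: ✓ → 791
bin=H42: ✓ → 227
bin=H92: ✓ → 435
bin=H66: ✓ → 467
b2_sum = 322 + 427 + 544 + 679 + 661 + 516 + 791 + 227 + 435 + 467 = 5069

weight_sum=3727, weight_sum2=661, b2_sum=5069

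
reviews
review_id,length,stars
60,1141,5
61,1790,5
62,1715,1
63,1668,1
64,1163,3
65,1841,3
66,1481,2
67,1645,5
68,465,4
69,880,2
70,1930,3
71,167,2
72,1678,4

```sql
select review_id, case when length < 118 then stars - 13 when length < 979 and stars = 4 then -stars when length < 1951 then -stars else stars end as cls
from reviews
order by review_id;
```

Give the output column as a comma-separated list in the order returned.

review_id=60: length < 1951 → -5
review_id=61: length < 1951 → -5
review_id=62: length < 1951 → -1
review_id=63: length < 1951 → -1
review_id=64: length < 1951 → -3
review_id=65: length < 1951 → -3
review_id=66: length < 1951 → -2
review_id=67: length < 1951 → -5
review_id=68: length < 979 and stars = 4 → -4
review_id=69: length < 1951 → -2
review_id=70: length < 1951 → -3
review_id=71: length < 1951 → -2
review_id=72: length < 1951 → -4

-5, -5, -1, -1, -3, -3, -2, -5, -4, -2, -3, -2, -4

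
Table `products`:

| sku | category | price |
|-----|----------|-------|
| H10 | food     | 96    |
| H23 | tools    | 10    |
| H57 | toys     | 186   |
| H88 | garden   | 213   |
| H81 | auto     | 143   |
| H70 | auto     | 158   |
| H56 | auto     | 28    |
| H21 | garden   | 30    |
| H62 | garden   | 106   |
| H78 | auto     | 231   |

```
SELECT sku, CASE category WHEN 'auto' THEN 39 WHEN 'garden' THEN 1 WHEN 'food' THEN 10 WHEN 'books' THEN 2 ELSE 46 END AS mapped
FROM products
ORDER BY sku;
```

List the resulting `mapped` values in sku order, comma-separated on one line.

10, 1, 46, 39, 46, 1, 39, 39, 39, 1

sku=H10: category='food' → 10
sku=H21: category='garden' → 1
sku=H23: ELSE → 46
sku=H56: category='auto' → 39
sku=H57: ELSE → 46
sku=H62: category='garden' → 1
sku=H70: category='auto' → 39
sku=H78: category='auto' → 39
sku=H81: category='auto' → 39
sku=H88: category='garden' → 1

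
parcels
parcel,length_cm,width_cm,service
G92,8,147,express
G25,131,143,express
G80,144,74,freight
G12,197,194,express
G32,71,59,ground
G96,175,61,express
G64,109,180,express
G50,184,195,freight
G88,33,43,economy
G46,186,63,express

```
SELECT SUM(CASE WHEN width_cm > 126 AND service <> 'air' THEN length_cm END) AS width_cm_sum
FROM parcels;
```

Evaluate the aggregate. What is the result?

629

parcel=G92: ✓ → 8
parcel=G25: ✓ → 131
parcel=G80: ✗
parcel=G12: ✓ → 197
parcel=G32: ✗
parcel=G96: ✗
parcel=G64: ✓ → 109
parcel=G50: ✓ → 184
parcel=G88: ✗
parcel=G46: ✗
width_cm_sum = 8 + 131 + 197 + 109 + 184 = 629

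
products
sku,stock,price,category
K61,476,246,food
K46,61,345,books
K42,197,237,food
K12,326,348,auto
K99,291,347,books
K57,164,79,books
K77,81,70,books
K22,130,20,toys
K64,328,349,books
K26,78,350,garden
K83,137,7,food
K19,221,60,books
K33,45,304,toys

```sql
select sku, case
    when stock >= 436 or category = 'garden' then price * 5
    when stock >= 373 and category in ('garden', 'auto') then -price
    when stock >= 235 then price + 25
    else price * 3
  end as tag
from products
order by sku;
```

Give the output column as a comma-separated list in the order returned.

373, 180, 60, 1750, 912, 711, 1035, 237, 1230, 374, 210, 21, 372

sku=K12: stock >= 235 → 373
sku=K19: ELSE → 180
sku=K22: ELSE → 60
sku=K26: stock >= 436 or category = 'garden' → 1750
sku=K33: ELSE → 912
sku=K42: ELSE → 711
sku=K46: ELSE → 1035
sku=K57: ELSE → 237
sku=K61: stock >= 436 or category = 'garden' → 1230
sku=K64: stock >= 235 → 374
sku=K77: ELSE → 210
sku=K83: ELSE → 21
sku=K99: stock >= 235 → 372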